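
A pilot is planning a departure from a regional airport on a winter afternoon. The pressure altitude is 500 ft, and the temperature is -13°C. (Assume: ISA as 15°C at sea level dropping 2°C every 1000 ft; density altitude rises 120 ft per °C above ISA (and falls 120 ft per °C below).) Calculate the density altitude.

ISA temperature at 500 ft = 15 − 2 × (500/1000) = 14°C.
ISA deviation = -13 − 14 = -27°C.
Density altitude = 500 + 120 × (-27) = 500 + (-3240) = -2740 ft.

-2740 ft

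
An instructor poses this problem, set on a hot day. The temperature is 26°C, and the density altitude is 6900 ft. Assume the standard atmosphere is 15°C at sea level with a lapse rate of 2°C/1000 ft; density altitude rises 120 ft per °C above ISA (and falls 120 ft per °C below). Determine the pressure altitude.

4500 ft

DA = PA + 120 × (OAT − (15 − 2·PA/1000)) = PA + 120·OAT − 1800 + 0.24·PA = 1.24·PA + 120·OAT − 1800.
So 1.24·PA = 6900 − 120 × 26 + 1800 = 5580.
PA = 5580 / 1.24 = 4500 ft.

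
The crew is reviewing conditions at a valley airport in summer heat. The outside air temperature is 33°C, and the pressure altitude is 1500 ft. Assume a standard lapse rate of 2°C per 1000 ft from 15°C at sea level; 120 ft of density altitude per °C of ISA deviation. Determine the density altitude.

4020 ft

ISA temperature at 1500 ft = 15 − 2 × (1500/1000) = 12°C.
ISA deviation = 33 − 12 = +21°C.
Density altitude = 1500 + 120 × (21) = 1500 + (+2520) = 4020 ft.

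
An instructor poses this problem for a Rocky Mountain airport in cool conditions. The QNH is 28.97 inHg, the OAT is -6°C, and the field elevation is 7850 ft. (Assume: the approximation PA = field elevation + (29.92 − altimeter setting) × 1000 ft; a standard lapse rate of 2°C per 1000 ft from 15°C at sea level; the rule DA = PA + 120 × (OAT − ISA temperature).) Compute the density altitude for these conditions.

8392 ft

Pressure altitude = 7850 + (29.92 − 28.97) × 1000 = 7850 + (+950) = 8800 ft.
ISA temperature at 8800 ft = 15 − 2 × (8800/1000) = -2.6°C.
ISA deviation = -6 − (-2.6) = -3.4°C.
Density altitude = 8800 + 120 × (-3.4) = 8392 ft.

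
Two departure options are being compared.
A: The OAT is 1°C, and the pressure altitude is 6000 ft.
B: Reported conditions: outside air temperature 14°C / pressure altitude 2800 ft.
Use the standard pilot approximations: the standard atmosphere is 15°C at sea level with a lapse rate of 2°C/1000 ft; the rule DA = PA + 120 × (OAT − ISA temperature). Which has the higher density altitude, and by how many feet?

A by 2408 ft

A: ISA temp = 3°C, deviation -2°C, DA = 6000 + 120 × (-2) = 5760 ft.
B: ISA temp = 9.4°C, deviation +4.6°C, DA = 2800 + 120 × 4.6 = 3352 ft.
A is higher by 5760 − 3352 = 2408 ft.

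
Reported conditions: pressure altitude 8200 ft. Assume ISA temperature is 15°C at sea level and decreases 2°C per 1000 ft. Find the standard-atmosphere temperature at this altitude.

-1.4°C

ISA temperature = 15 − 2 × (8200/1000) = 15 − 16.4 = -1.4°C.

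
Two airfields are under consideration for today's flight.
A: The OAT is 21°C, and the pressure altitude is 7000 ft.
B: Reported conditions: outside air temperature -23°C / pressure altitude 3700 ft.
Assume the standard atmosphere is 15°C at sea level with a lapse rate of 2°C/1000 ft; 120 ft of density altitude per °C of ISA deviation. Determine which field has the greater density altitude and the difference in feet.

A by 9372 ft

A: ISA temp = 1°C, deviation +20°C, DA = 7000 + 120 × 20 = 9400 ft.
B: ISA temp = 7.6°C, deviation -30.6°C, DA = 3700 + 120 × (-30.6) = 28 ft.
A is higher by 9400 − 28 = 9372 ft.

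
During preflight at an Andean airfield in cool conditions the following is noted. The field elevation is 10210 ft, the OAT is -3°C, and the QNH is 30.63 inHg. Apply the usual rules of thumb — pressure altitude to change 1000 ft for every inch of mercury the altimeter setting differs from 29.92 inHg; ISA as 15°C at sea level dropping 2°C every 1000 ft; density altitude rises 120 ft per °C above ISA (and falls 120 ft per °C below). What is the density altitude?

9620 ft

Pressure altitude = 10210 + (29.92 − 30.63) × 1000 = 10210 + (-710) = 9500 ft.
ISA temperature at 9500 ft = 15 − 2 × (9500/1000) = -4°C.
ISA deviation = -3 − (-4) = +1°C.
Density altitude = 9500 + 120 × (1) = 9620 ft.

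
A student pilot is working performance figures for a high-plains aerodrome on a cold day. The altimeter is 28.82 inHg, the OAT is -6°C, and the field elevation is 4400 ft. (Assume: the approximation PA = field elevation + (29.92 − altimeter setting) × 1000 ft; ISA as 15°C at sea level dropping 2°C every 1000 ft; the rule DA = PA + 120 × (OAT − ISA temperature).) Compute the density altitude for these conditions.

4300 ft

Pressure altitude = 4400 + (29.92 − 28.82) × 1000 = 4400 + (+1100) = 5500 ft.
ISA temperature at 5500 ft = 15 − 2 × (5500/1000) = 4°C.
ISA deviation = -6 − 4 = -10°C.
Density altitude = 5500 + 120 × (-10) = 4300 ft.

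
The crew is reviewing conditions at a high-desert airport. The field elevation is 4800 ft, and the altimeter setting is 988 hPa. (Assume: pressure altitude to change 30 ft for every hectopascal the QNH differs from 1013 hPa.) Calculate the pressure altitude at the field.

5550 ft

Pressure correction = (1013 − 988) × 30 = +750 ft.
Pressure altitude = 4800 + (+750) = 5550 ft.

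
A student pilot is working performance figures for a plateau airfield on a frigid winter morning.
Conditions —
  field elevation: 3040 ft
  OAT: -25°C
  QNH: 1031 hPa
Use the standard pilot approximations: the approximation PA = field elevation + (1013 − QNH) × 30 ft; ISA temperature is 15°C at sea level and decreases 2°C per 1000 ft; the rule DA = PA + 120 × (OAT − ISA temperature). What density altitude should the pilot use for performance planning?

Pressure altitude = 3040 + (1013 − 1031) × 30 = 3040 + (-540) = 2500 ft.
ISA temperature at 2500 ft = 15 − 2 × (2500/1000) = 10°C.
ISA deviation = -25 − 10 = -35°C.
Density altitude = 2500 + 120 × (-35) = -1700 ft.

-1700 ft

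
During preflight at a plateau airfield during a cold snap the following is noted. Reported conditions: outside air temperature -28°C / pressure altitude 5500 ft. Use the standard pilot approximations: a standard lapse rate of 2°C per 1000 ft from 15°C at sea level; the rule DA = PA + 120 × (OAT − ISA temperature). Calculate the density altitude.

ISA temperature at 5500 ft = 15 − 2 × (5500/1000) = 4°C.
ISA deviation = -28 − 4 = -32°C.
Density altitude = 5500 + 120 × (-32) = 5500 + (-3840) = 1660 ft.

1660 ft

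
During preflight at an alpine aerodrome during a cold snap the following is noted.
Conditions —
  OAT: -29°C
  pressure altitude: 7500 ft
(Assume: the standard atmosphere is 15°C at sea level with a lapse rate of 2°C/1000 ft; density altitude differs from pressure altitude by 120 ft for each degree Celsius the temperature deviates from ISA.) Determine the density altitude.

4020 ft

ISA temperature at 7500 ft = 15 − 2 × (7500/1000) = 0°C.
ISA deviation = -29 − 0 = -29°C.
Density altitude = 7500 + 120 × (-29) = 7500 + (-3480) = 4020 ft.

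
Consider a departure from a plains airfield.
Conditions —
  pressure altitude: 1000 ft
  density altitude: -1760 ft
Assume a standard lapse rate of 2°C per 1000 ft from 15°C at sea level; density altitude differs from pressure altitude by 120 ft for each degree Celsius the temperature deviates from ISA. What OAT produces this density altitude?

Density altitude − pressure altitude = -1760 − 1000 = -2760 ft.
At 120 ft/°C that is an ISA deviation of -2760/120 = -23°C.
ISA temperature at 1000 ft = 15 − 2 × (1000/1000) = 13°C.
OAT = ISA + deviation = 13 + (-23) = -10°C.

-10°C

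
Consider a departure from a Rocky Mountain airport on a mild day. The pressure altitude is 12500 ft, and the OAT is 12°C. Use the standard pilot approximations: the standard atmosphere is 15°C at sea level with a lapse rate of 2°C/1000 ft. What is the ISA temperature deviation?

ISA+22°C

ISA temperature at 12500 ft = 15 − 2 × (12500/1000) = -10°C.
Deviation = OAT − ISA = 12 − (-10) = +22°C.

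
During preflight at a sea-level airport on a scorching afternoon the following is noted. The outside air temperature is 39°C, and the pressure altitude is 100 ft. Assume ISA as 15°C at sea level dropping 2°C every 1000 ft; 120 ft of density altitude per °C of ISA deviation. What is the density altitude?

ISA temperature at 100 ft = 15 − 2 × (100/1000) = 14.8°C.
ISA deviation = 39 − 14.8 = +24.2°C.
Density altitude = 100 + 120 × (24.2) = 100 + (+2904) = 3004 ft.

3004 ft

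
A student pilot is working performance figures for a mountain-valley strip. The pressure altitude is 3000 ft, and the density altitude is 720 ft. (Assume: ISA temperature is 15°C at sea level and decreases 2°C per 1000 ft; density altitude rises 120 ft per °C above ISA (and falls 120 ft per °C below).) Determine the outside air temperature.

-10°C

Density altitude − pressure altitude = 720 − 3000 = -2280 ft.
At 120 ft/°C that is an ISA deviation of -2280/120 = -19°C.
ISA temperature at 3000 ft = 15 − 2 × (3000/1000) = 9°C.
OAT = ISA + deviation = 9 + (-19) = -10°C.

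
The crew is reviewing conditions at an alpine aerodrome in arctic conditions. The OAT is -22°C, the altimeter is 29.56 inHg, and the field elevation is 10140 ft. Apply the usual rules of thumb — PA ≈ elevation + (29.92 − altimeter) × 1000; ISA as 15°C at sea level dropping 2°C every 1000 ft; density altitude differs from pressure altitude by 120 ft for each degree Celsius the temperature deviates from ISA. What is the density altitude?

Pressure altitude = 10140 + (29.92 − 29.56) × 1000 = 10140 + (+360) = 10500 ft.
ISA temperature at 10500 ft = 15 − 2 × (10500/1000) = -6°C.
ISA deviation = -22 − (-6) = -16°C.
Density altitude = 10500 + 120 × (-16) = 8580 ft.

8580 ft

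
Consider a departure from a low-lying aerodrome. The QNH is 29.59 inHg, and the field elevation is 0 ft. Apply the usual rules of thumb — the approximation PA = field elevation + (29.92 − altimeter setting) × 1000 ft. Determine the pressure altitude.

Pressure correction = (29.92 − 29.59) × 1000 = +330 ft.
Pressure altitude = 0 + (+330) = 330 ft.

330 ft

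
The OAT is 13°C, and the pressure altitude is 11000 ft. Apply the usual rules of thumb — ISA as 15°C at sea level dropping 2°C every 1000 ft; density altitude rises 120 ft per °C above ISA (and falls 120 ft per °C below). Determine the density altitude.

ISA temperature at 11000 ft = 15 − 2 × (11000/1000) = -7°C.
ISA deviation = 13 − (-7) = +20°C.
Density altitude = 11000 + 120 × (20) = 11000 + (+2400) = 13400 ft.

13400 ft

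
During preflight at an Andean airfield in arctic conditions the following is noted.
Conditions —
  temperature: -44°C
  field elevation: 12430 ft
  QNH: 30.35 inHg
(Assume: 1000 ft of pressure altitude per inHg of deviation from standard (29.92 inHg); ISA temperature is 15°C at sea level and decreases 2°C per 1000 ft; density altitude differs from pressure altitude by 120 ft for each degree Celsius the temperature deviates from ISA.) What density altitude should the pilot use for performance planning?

Pressure altitude = 12430 + (29.92 − 30.35) × 1000 = 12430 + (-430) = 12000 ft.
ISA temperature at 12000 ft = 15 − 2 × (12000/1000) = -9°C.
ISA deviation = -44 − (-9) = -35°C.
Density altitude = 12000 + 120 × (-35) = 7800 ft.

7800 ft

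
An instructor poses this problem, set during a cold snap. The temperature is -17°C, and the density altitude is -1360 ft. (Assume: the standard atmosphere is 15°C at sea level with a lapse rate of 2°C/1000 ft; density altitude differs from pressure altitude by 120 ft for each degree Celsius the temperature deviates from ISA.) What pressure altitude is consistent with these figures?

DA = PA + 120 × (OAT − (15 − 2·PA/1000)) = PA + 120·OAT − 1800 + 0.24·PA = 1.24·PA + 120·OAT − 1800.
So 1.24·PA = -1360 − 120 × (-17) + 1800 = 2480.
PA = 2480 / 1.24 = 2000 ft.

2000 ft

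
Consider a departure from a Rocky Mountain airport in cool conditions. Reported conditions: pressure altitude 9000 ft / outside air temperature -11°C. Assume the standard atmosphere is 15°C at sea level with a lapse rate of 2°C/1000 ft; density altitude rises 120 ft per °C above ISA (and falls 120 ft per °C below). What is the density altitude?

8040 ft

ISA temperature at 9000 ft = 15 − 2 × (9000/1000) = -3°C.
ISA deviation = -11 − (-3) = -8°C.
Density altitude = 9000 + 120 × (-8) = 9000 + (-960) = 8040 ft.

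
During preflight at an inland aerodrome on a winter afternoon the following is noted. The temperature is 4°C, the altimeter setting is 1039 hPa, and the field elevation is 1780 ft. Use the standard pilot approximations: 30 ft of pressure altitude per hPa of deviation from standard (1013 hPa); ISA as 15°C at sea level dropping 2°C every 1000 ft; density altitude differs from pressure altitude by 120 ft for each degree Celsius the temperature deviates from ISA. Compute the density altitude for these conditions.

-80 ft

Pressure altitude = 1780 + (1013 − 1039) × 30 = 1780 + (-780) = 1000 ft.
ISA temperature at 1000 ft = 15 − 2 × (1000/1000) = 13°C.
ISA deviation = 4 − 13 = -9°C.
Density altitude = 1000 + 120 × (-9) = -80 ft.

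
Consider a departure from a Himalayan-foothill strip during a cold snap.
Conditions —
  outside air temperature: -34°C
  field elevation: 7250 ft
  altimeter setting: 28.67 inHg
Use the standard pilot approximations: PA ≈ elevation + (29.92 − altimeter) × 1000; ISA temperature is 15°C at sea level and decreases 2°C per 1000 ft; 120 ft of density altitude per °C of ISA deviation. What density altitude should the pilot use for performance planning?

4660 ft

Pressure altitude = 7250 + (29.92 − 28.67) × 1000 = 7250 + (+1250) = 8500 ft.
ISA temperature at 8500 ft = 15 − 2 × (8500/1000) = -2°C.
ISA deviation = -34 − (-2) = -32°C.
Density altitude = 8500 + 120 × (-32) = 4660 ft.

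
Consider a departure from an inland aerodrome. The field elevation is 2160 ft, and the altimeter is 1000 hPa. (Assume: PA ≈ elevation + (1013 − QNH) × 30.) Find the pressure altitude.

2550 ft

Pressure correction = (1013 − 1000) × 30 = +390 ft.
Pressure altitude = 2160 + (+390) = 2550 ft.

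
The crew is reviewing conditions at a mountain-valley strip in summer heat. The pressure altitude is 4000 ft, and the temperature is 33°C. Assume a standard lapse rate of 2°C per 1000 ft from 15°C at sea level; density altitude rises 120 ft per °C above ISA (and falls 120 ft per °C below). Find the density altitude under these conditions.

ISA temperature at 4000 ft = 15 − 2 × (4000/1000) = 7°C.
ISA deviation = 33 − 7 = +26°C.
Density altitude = 4000 + 120 × (26) = 4000 + (+3120) = 7120 ft.

7120 ft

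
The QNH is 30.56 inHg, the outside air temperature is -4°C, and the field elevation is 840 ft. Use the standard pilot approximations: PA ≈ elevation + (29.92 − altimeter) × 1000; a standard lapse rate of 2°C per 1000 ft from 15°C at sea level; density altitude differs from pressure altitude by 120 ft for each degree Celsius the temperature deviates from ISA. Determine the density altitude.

-2032 ft

Pressure altitude = 840 + (29.92 − 30.56) × 1000 = 840 + (-640) = 200 ft.
ISA temperature at 200 ft = 15 − 2 × (200/1000) = 14.6°C.
ISA deviation = -4 − 14.6 = -18.6°C.
Density altitude = 200 + 120 × (-18.6) = -2032 ft.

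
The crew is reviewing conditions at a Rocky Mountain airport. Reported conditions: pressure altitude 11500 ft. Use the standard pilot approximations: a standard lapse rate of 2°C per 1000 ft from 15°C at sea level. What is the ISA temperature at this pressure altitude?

ISA temperature = 15 − 2 × (11500/1000) = 15 − 23 = -8°C.

-8°C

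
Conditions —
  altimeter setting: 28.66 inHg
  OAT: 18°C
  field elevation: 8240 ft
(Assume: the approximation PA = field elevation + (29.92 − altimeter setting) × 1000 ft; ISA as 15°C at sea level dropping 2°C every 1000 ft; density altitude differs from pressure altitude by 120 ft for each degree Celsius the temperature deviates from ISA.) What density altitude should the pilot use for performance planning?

12140 ft

Pressure altitude = 8240 + (29.92 − 28.66) × 1000 = 8240 + (+1260) = 9500 ft.
ISA temperature at 9500 ft = 15 − 2 × (9500/1000) = -4°C.
ISA deviation = 18 − (-4) = +22°C.
Density altitude = 9500 + 120 × (22) = 12140 ft.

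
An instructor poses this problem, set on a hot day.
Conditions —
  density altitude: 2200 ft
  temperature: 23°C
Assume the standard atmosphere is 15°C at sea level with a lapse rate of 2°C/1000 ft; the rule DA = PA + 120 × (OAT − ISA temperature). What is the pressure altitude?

1000 ft

DA = PA + 120 × (OAT − (15 − 2·PA/1000)) = PA + 120·OAT − 1800 + 0.24·PA = 1.24·PA + 120·OAT − 1800.
So 1.24·PA = 2200 − 120 × 23 + 1800 = 1240.
PA = 1240 / 1.24 = 1000 ft.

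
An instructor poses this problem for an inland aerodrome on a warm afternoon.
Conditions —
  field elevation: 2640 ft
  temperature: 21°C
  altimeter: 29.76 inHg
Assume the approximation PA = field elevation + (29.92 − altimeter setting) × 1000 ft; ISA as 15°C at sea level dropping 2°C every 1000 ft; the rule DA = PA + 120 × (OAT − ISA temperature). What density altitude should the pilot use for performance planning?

4192 ft

Pressure altitude = 2640 + (29.92 − 29.76) × 1000 = 2640 + (+160) = 2800 ft.
ISA temperature at 2800 ft = 15 − 2 × (2800/1000) = 9.4°C.
ISA deviation = 21 − 9.4 = +11.6°C.
Density altitude = 2800 + 120 × (11.6) = 4192 ft.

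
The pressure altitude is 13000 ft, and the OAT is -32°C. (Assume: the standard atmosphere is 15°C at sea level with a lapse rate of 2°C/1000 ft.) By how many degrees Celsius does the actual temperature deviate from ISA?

ISA-21°C

ISA temperature at 13000 ft = 15 − 2 × (13000/1000) = -11°C.
Deviation = OAT − ISA = -32 − (-11) = -21°C.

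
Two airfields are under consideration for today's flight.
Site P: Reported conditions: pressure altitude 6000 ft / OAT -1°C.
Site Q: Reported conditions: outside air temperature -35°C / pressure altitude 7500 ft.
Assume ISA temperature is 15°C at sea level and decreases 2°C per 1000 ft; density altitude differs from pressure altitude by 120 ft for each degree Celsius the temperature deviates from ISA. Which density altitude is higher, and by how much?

Site P: ISA temp = 3°C, deviation -4°C, DA = 6000 + 120 × (-4) = 5520 ft.
Site Q: ISA temp = 0°C, deviation -35°C, DA = 7500 + 120 × (-35) = 3300 ft.
Site P is higher by 5520 − 3300 = 2220 ft.

Site P by 2220 ft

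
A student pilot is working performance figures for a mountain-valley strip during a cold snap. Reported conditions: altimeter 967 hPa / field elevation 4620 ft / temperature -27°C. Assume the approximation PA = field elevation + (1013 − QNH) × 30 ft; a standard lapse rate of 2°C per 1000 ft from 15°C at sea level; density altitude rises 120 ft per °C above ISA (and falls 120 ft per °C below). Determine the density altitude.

2400 ft

Pressure altitude = 4620 + (1013 − 967) × 30 = 4620 + (+1380) = 6000 ft.
ISA temperature at 6000 ft = 15 − 2 × (6000/1000) = 3°C.
ISA deviation = -27 − 3 = -30°C.
Density altitude = 6000 + 120 × (-30) = 2400 ft.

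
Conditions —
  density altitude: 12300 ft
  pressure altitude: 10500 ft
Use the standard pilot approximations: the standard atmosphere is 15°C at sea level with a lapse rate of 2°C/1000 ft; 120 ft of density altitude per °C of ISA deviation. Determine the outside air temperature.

9°C

Density altitude − pressure altitude = 12300 − 10500 = +1800 ft.
At 120 ft/°C that is an ISA deviation of 1800/120 = +15°C.
ISA temperature at 10500 ft = 15 − 2 × (10500/1000) = -6°C.
OAT = ISA + deviation = -6 + (+15) = 9°C.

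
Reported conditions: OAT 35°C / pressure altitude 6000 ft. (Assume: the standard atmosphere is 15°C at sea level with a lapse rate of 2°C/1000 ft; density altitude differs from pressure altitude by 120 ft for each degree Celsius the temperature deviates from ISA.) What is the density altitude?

ISA temperature at 6000 ft = 15 − 2 × (6000/1000) = 3°C.
ISA deviation = 35 − 3 = +32°C.
Density altitude = 6000 + 120 × (32) = 6000 + (+3840) = 9840 ft.

9840 ft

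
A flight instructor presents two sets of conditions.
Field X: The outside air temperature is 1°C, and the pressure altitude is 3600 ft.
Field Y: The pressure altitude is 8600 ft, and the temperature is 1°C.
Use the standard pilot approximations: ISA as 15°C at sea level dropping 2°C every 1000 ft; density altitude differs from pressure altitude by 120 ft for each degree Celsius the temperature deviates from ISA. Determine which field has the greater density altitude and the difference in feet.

Field X: ISA temp = 7.8°C, deviation -6.8°C, DA = 3600 + 120 × (-6.8) = 2784 ft.
Field Y: ISA temp = -2.2°C, deviation +3.2°C, DA = 8600 + 120 × 3.2 = 8984 ft.
Field Y is higher by 8984 − 2784 = 6200 ft.

Field Y by 6200 ft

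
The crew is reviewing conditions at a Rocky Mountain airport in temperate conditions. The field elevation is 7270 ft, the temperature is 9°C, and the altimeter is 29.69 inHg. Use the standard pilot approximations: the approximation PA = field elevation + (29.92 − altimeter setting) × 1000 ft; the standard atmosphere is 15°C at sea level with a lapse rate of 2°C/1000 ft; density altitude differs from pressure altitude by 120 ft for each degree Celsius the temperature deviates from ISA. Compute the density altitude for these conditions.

8580 ft

Pressure altitude = 7270 + (29.92 − 29.69) × 1000 = 7270 + (+230) = 7500 ft.
ISA temperature at 7500 ft = 15 − 2 × (7500/1000) = 0°C.
ISA deviation = 9 − 0 = +9°C.
Density altitude = 7500 + 120 × (9) = 8580 ft.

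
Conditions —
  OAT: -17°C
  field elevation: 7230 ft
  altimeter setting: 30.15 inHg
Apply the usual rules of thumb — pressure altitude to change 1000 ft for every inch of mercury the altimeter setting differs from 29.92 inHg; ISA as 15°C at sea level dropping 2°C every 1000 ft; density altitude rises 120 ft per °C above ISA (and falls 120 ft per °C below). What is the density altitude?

Pressure altitude = 7230 + (29.92 − 30.15) × 1000 = 7230 + (-230) = 7000 ft.
ISA temperature at 7000 ft = 15 − 2 × (7000/1000) = 1°C.
ISA deviation = -17 − 1 = -18°C.
Density altitude = 7000 + 120 × (-18) = 4840 ft.

4840 ft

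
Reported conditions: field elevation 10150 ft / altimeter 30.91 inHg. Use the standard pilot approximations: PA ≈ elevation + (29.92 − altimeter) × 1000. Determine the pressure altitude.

Pressure correction = (29.92 − 30.91) × 1000 = -990 ft.
Pressure altitude = 10150 + (-990) = 9160 ft.

9160 ft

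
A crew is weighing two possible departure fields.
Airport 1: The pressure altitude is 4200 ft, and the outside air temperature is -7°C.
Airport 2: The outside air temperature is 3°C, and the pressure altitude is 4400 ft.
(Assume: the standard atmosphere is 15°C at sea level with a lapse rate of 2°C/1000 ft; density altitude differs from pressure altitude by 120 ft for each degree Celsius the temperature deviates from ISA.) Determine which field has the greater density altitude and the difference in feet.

Airport 1: ISA temp = 6.6°C, deviation -13.6°C, DA = 4200 + 120 × (-13.6) = 2568 ft.
Airport 2: ISA temp = 6.2°C, deviation -3.2°C, DA = 4400 + 120 × (-3.2) = 4016 ft.
Airport 2 is higher by 4016 − 2568 = 1448 ft.

Airport 2 by 1448 ft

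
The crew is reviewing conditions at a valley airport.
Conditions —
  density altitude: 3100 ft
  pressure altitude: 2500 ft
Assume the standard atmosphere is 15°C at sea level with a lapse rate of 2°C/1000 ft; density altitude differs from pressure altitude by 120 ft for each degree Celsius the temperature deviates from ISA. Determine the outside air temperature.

Density altitude − pressure altitude = 3100 − 2500 = +600 ft.
At 120 ft/°C that is an ISA deviation of 600/120 = +5°C.
ISA temperature at 2500 ft = 15 − 2 × (2500/1000) = 10°C.
OAT = ISA + deviation = 10 + (+5) = 15°C.

15°C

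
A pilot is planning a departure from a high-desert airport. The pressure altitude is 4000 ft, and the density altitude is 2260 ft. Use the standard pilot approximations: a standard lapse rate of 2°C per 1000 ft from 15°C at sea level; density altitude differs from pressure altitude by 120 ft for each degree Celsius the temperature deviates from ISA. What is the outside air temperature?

-7.5°C

Density altitude − pressure altitude = 2260 − 4000 = -1740 ft.
At 120 ft/°C that is an ISA deviation of -1740/120 = -14.5°C.
ISA temperature at 4000 ft = 15 − 2 × (4000/1000) = 7°C.
OAT = ISA + deviation = 7 + (-14.5) = -7.5°C.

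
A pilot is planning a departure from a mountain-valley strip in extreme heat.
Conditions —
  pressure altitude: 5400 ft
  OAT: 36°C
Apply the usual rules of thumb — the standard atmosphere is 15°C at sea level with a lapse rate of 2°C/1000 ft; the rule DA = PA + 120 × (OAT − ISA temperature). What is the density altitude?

ISA temperature at 5400 ft = 15 − 2 × (5400/1000) = 4.2°C.
ISA deviation = 36 − 4.2 = +31.8°C.
Density altitude = 5400 + 120 × (31.8) = 5400 + (+3816) = 9216 ft.

9216 ft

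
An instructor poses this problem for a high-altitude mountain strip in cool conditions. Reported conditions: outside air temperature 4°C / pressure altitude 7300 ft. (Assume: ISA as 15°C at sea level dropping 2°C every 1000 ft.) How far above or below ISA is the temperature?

ISA+3.6°C

ISA temperature at 7300 ft = 15 − 2 × (7300/1000) = 0.4°C.
Deviation = OAT − ISA = 4 − 0.4 = +3.6°C.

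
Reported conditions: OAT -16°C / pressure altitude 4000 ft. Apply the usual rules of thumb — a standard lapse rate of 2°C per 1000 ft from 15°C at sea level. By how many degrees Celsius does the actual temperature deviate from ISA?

ISA-23°C

ISA temperature at 4000 ft = 15 − 2 × (4000/1000) = 7°C.
Deviation = OAT − ISA = -16 − 7 = -23°C.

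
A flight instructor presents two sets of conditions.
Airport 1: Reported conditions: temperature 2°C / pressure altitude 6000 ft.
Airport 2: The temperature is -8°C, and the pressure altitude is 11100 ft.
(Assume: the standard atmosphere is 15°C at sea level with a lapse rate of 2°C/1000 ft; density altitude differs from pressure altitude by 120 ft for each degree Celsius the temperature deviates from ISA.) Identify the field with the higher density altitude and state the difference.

Airport 2 by 5124 ft

Airport 1: ISA temp = 3°C, deviation -1°C, DA = 6000 + 120 × (-1) = 5880 ft.
Airport 2: ISA temp = -7.2°C, deviation -0.8°C, DA = 11100 + 120 × (-0.8) = 11004 ft.
Airport 2 is higher by 11004 − 5880 = 5124 ft.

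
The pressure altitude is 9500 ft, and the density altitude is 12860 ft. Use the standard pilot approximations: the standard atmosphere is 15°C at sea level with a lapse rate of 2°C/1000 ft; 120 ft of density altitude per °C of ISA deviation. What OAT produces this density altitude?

Density altitude − pressure altitude = 12860 − 9500 = +3360 ft.
At 120 ft/°C that is an ISA deviation of 3360/120 = +28°C.
ISA temperature at 9500 ft = 15 − 2 × (9500/1000) = -4°C.
OAT = ISA + deviation = -4 + (+28) = 24°C.

24°C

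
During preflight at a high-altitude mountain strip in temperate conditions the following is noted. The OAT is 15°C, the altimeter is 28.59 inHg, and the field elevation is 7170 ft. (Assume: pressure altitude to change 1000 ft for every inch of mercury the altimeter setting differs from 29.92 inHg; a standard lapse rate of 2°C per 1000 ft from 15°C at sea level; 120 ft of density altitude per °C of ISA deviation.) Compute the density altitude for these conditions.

10540 ft

Pressure altitude = 7170 + (29.92 − 28.59) × 1000 = 7170 + (+1330) = 8500 ft.
ISA temperature at 8500 ft = 15 − 2 × (8500/1000) = -2°C.
ISA deviation = 15 − (-2) = +17°C.
Density altitude = 8500 + 120 × (17) = 10540 ft.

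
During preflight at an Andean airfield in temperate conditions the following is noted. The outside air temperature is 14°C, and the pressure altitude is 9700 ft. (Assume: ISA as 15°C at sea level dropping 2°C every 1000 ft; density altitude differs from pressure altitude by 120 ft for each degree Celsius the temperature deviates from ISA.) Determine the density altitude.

11908 ft

ISA temperature at 9700 ft = 15 − 2 × (9700/1000) = -4.4°C.
ISA deviation = 14 − (-4.4) = +18.4°C.
Density altitude = 9700 + 120 × (18.4) = 9700 + (+2208) = 11908 ft.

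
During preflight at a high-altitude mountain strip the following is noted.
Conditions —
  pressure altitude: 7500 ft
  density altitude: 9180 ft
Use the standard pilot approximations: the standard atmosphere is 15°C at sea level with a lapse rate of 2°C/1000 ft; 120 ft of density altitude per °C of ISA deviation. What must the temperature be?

Density altitude − pressure altitude = 9180 − 7500 = +1680 ft.
At 120 ft/°C that is an ISA deviation of 1680/120 = +14°C.
ISA temperature at 7500 ft = 15 − 2 × (7500/1000) = 0°C.
OAT = ISA + deviation = 0 + (+14) = 14°C.

14°C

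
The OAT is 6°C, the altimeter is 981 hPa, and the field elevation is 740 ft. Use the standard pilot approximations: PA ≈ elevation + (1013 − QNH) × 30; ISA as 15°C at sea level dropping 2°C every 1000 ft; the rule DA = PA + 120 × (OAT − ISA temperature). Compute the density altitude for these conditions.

Pressure altitude = 740 + (1013 − 981) × 30 = 740 + (+960) = 1700 ft.
ISA temperature at 1700 ft = 15 − 2 × (1700/1000) = 11.6°C.
ISA deviation = 6 − 11.6 = -5.6°C.
Density altitude = 1700 + 120 × (-5.6) = 1028 ft.

1028 ft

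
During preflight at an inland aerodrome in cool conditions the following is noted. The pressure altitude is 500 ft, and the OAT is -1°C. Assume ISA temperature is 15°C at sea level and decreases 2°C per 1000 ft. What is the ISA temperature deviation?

ISA-15°C

ISA temperature at 500 ft = 15 − 2 × (500/1000) = 14°C.
Deviation = OAT − ISA = -1 − 14 = -15°C.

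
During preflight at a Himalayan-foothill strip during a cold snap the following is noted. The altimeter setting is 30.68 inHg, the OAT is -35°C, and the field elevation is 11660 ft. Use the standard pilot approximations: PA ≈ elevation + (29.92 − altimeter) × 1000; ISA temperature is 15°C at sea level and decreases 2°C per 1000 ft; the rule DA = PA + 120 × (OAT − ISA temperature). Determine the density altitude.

7516 ft

Pressure altitude = 11660 + (29.92 − 30.68) × 1000 = 11660 + (-760) = 10900 ft.
ISA temperature at 10900 ft = 15 − 2 × (10900/1000) = -6.8°C.
ISA deviation = -35 − (-6.8) = -28.2°C.
Density altitude = 10900 + 120 × (-28.2) = 7516 ft.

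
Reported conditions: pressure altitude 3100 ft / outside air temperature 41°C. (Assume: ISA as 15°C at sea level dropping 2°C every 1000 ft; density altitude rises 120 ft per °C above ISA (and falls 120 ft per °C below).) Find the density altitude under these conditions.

6964 ft

ISA temperature at 3100 ft = 15 − 2 × (3100/1000) = 8.8°C.
ISA deviation = 41 − 8.8 = +32.2°C.
Density altitude = 3100 + 120 × (32.2) = 3100 + (+3864) = 6964 ft.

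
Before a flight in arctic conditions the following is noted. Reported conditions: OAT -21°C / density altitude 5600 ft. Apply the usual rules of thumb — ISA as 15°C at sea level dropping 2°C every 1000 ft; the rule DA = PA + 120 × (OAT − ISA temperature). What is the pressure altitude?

8000 ft

DA = PA + 120 × (OAT − (15 − 2·PA/1000)) = PA + 120·OAT − 1800 + 0.24·PA = 1.24·PA + 120·OAT − 1800.
So 1.24·PA = 5600 − 120 × (-21) + 1800 = 9920.
PA = 9920 / 1.24 = 8000 ft.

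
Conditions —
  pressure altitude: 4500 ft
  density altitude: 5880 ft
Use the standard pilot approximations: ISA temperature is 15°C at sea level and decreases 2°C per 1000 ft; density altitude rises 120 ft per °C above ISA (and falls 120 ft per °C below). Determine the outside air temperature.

Density altitude − pressure altitude = 5880 − 4500 = +1380 ft.
At 120 ft/°C that is an ISA deviation of 1380/120 = +11.5°C.
ISA temperature at 4500 ft = 15 − 2 × (4500/1000) = 6°C.
OAT = ISA + deviation = 6 + (+11.5) = 17.5°C.

17.5°C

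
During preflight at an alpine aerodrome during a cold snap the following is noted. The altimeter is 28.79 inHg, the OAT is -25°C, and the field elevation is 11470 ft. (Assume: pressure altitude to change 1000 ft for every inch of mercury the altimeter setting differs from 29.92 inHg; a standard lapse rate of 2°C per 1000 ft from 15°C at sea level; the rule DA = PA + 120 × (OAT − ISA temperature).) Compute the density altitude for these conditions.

Pressure altitude = 11470 + (29.92 − 28.79) × 1000 = 11470 + (+1130) = 12600 ft.
ISA temperature at 12600 ft = 15 − 2 × (12600/1000) = -10.2°C.
ISA deviation = -25 − (-10.2) = -14.8°C.
Density altitude = 12600 + 120 × (-14.8) = 10824 ft.

10824 ft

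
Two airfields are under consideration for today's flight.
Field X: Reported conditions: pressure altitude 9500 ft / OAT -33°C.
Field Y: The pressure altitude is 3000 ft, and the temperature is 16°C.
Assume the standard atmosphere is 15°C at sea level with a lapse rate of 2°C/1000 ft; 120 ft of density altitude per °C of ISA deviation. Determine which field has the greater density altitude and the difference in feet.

Field X: ISA temp = -4°C, deviation -29°C, DA = 9500 + 120 × (-29) = 6020 ft.
Field Y: ISA temp = 9°C, deviation +7°C, DA = 3000 + 120 × 7 = 3840 ft.
Field X is higher by 6020 − 3840 = 2180 ft.

Field X by 2180 ft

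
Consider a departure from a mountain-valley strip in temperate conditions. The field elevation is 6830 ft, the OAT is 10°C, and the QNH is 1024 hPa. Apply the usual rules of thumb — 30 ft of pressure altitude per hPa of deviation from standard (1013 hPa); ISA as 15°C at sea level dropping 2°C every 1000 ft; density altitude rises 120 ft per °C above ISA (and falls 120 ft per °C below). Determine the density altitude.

Pressure altitude = 6830 + (1013 − 1024) × 30 = 6830 + (-330) = 6500 ft.
ISA temperature at 6500 ft = 15 − 2 × (6500/1000) = 2°C.
ISA deviation = 10 − 2 = +8°C.
Density altitude = 6500 + 120 × (8) = 7460 ft.

7460 ft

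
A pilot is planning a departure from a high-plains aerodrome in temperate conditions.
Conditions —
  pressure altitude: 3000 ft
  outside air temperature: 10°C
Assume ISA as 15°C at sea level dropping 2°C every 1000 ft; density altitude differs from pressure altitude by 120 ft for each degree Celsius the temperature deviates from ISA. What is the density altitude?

ISA temperature at 3000 ft = 15 − 2 × (3000/1000) = 9°C.
ISA deviation = 10 − 9 = +1°C.
Density altitude = 3000 + 120 × (1) = 3000 + (+120) = 3120 ft.

3120 ft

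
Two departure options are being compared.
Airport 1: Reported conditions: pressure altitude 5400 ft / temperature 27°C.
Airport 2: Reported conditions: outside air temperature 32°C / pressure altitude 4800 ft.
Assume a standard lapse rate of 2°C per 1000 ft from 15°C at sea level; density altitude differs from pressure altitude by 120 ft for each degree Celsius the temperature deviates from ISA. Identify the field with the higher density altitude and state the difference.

Airport 1: ISA temp = 4.2°C, deviation +22.8°C, DA = 5400 + 120 × 22.8 = 8136 ft.
Airport 2: ISA temp = 5.4°C, deviation +26.6°C, DA = 4800 + 120 × 26.6 = 7992 ft.
Airport 1 is higher by 8136 − 7992 = 144 ft.

Airport 1 by 144 ft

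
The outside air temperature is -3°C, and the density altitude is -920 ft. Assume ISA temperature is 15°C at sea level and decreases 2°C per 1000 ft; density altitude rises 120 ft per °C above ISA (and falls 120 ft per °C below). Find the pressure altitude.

1000 ft

DA = PA + 120 × (OAT − (15 − 2·PA/1000)) = PA + 120·OAT − 1800 + 0.24·PA = 1.24·PA + 120·OAT − 1800.
So 1.24·PA = -920 − 120 × (-3) + 1800 = 1240.
PA = 1240 / 1.24 = 1000 ft.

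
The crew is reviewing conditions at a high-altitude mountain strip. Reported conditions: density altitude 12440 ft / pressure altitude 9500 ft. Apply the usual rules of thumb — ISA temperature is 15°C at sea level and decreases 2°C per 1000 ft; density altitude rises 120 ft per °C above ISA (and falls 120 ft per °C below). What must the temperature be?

20.5°C

Density altitude − pressure altitude = 12440 − 9500 = +2940 ft.
At 120 ft/°C that is an ISA deviation of 2940/120 = +24.5°C.
ISA temperature at 9500 ft = 15 − 2 × (9500/1000) = -4°C.
OAT = ISA + deviation = -4 + (+24.5) = 20.5°C.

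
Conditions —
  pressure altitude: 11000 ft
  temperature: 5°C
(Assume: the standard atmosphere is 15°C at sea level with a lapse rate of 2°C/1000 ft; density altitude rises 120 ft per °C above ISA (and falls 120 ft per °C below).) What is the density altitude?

ISA temperature at 11000 ft = 15 − 2 × (11000/1000) = -7°C.
ISA deviation = 5 − (-7) = +12°C.
Density altitude = 11000 + 120 × (12) = 11000 + (+1440) = 12440 ft.

12440 ft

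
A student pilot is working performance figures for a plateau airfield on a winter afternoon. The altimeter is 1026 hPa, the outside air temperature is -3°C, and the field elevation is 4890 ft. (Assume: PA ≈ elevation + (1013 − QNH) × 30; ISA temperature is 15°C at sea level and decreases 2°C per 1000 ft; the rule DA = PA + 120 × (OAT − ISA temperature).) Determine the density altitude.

3420 ft

Pressure altitude = 4890 + (1013 − 1026) × 30 = 4890 + (-390) = 4500 ft.
ISA temperature at 4500 ft = 15 − 2 × (4500/1000) = 6°C.
ISA deviation = -3 − 6 = -9°C.
Density altitude = 4500 + 120 × (-9) = 3420 ft.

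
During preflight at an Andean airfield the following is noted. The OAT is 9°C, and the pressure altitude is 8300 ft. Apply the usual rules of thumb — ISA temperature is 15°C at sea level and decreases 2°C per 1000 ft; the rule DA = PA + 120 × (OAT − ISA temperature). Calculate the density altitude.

ISA temperature at 8300 ft = 15 − 2 × (8300/1000) = -1.6°C.
ISA deviation = 9 − (-1.6) = +10.6°C.
Density altitude = 8300 + 120 × (10.6) = 8300 + (+1272) = 9572 ft.

9572 ft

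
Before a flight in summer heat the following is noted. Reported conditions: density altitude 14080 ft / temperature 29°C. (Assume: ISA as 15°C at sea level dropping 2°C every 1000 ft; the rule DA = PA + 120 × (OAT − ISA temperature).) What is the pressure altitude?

10000 ft

DA = PA + 120 × (OAT − (15 − 2·PA/1000)) = PA + 120·OAT − 1800 + 0.24·PA = 1.24·PA + 120·OAT − 1800.
So 1.24·PA = 14080 − 120 × 29 + 1800 = 12400.
PA = 12400 / 1.24 = 10000 ft.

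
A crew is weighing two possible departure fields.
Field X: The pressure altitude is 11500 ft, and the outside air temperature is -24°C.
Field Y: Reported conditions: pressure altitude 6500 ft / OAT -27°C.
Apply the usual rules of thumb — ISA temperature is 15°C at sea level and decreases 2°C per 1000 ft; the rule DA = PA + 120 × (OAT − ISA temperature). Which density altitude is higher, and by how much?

Field X by 6560 ft

Field X: ISA temp = -8°C, deviation -16°C, DA = 11500 + 120 × (-16) = 9580 ft.
Field Y: ISA temp = 2°C, deviation -29°C, DA = 6500 + 120 × (-29) = 3020 ft.
Field X is higher by 9580 − 3020 = 6560 ft.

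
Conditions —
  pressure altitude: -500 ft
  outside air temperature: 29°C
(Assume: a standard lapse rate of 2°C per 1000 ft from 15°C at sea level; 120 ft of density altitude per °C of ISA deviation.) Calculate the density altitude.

1060 ft

ISA temperature at -500 ft = 15 − 2 × (-500/1000) = 16°C.
ISA deviation = 29 − 16 = +13°C.
Density altitude = -500 + 120 × (13) = -500 + (+1560) = 1060 ft.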